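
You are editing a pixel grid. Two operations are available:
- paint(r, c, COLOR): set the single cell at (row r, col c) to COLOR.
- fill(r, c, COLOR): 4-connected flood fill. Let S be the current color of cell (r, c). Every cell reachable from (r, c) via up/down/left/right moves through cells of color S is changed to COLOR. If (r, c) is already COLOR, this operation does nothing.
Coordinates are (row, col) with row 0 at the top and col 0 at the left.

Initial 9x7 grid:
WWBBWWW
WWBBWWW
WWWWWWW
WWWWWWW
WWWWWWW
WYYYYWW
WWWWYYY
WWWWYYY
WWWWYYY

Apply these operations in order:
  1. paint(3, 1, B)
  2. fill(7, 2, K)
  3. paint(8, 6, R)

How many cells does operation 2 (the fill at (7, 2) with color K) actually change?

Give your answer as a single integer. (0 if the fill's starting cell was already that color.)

After op 1 paint(3,1,B):
WWBBWWW
WWBBWWW
WWWWWWW
WBWWWWW
WWWWWWW
WYYYYWW
WWWWYYY
WWWWYYY
WWWWYYY
After op 2 fill(7,2,K) [45 cells changed]:
KKBBKKK
KKBBKKK
KKKKKKK
KBKKKKK
KKKKKKK
KYYYYKK
KKKKYYY
KKKKYYY
KKKKYYY

Answer: 45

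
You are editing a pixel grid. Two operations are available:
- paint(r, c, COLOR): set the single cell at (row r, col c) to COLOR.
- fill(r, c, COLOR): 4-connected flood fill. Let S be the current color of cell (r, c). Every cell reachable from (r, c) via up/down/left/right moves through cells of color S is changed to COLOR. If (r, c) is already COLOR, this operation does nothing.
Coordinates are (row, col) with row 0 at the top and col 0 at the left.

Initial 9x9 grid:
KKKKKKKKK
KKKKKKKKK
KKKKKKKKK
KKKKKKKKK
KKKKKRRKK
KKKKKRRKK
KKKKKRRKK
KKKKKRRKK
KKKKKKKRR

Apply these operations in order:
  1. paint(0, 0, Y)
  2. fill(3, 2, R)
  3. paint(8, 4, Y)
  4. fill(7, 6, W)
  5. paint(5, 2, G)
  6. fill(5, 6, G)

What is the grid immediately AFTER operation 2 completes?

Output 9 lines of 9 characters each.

Answer: YRRRRRRRR
RRRRRRRRR
RRRRRRRRR
RRRRRRRRR
RRRRRRRRR
RRRRRRRRR
RRRRRRRRR
RRRRRRRRR
RRRRRRRRR

Derivation:
After op 1 paint(0,0,Y):
YKKKKKKKK
KKKKKKKKK
KKKKKKKKK
KKKKKKKKK
KKKKKRRKK
KKKKKRRKK
KKKKKRRKK
KKKKKRRKK
KKKKKKKRR
After op 2 fill(3,2,R) [70 cells changed]:
YRRRRRRRR
RRRRRRRRR
RRRRRRRRR
RRRRRRRRR
RRRRRRRRR
RRRRRRRRR
RRRRRRRRR
RRRRRRRRR
RRRRRRRRR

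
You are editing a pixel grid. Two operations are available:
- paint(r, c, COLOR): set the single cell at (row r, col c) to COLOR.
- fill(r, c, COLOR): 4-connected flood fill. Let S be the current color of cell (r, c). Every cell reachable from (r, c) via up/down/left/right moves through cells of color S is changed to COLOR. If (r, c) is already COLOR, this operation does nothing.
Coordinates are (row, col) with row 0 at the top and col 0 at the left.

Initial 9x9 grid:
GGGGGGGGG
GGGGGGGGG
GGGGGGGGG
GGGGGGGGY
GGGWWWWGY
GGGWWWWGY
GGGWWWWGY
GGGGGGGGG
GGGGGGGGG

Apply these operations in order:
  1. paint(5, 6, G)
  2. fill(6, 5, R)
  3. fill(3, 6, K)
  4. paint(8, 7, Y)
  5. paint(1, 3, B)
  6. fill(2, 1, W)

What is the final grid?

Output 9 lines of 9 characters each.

After op 1 paint(5,6,G):
GGGGGGGGG
GGGGGGGGG
GGGGGGGGG
GGGGGGGGY
GGGWWWWGY
GGGWWWGGY
GGGWWWWGY
GGGGGGGGG
GGGGGGGGG
After op 2 fill(6,5,R) [11 cells changed]:
GGGGGGGGG
GGGGGGGGG
GGGGGGGGG
GGGGGGGGY
GGGRRRRGY
GGGRRRGGY
GGGRRRRGY
GGGGGGGGG
GGGGGGGGG
After op 3 fill(3,6,K) [66 cells changed]:
KKKKKKKKK
KKKKKKKKK
KKKKKKKKK
KKKKKKKKY
KKKRRRRKY
KKKRRRKKY
KKKRRRRKY
KKKKKKKKK
KKKKKKKKK
After op 4 paint(8,7,Y):
KKKKKKKKK
KKKKKKKKK
KKKKKKKKK
KKKKKKKKY
KKKRRRRKY
KKKRRRKKY
KKKRRRRKY
KKKKKKKKK
KKKKKKKYK
After op 5 paint(1,3,B):
KKKKKKKKK
KKKBKKKKK
KKKKKKKKK
KKKKKKKKY
KKKRRRRKY
KKKRRRKKY
KKKRRRRKY
KKKKKKKKK
KKKKKKKYK
After op 6 fill(2,1,W) [64 cells changed]:
WWWWWWWWW
WWWBWWWWW
WWWWWWWWW
WWWWWWWWY
WWWRRRRWY
WWWRRRWWY
WWWRRRRWY
WWWWWWWWW
WWWWWWWYW

Answer: WWWWWWWWW
WWWBWWWWW
WWWWWWWWW
WWWWWWWWY
WWWRRRRWY
WWWRRRWWY
WWWRRRRWY
WWWWWWWWW
WWWWWWWYW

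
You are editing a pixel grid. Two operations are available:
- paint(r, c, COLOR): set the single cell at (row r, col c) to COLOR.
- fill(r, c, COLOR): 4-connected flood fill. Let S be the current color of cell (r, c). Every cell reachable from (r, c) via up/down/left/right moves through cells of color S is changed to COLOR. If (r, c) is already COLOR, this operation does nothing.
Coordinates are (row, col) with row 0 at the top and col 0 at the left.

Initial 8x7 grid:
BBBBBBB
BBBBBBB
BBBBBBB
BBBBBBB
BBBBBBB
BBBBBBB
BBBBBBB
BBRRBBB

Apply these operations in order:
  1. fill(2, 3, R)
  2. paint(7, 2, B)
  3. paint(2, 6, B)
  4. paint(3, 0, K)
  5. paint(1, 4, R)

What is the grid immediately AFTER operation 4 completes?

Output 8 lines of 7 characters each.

After op 1 fill(2,3,R) [54 cells changed]:
RRRRRRR
RRRRRRR
RRRRRRR
RRRRRRR
RRRRRRR
RRRRRRR
RRRRRRR
RRRRRRR
After op 2 paint(7,2,B):
RRRRRRR
RRRRRRR
RRRRRRR
RRRRRRR
RRRRRRR
RRRRRRR
RRRRRRR
RRBRRRR
After op 3 paint(2,6,B):
RRRRRRR
RRRRRRR
RRRRRRB
RRRRRRR
RRRRRRR
RRRRRRR
RRRRRRR
RRBRRRR
After op 4 paint(3,0,K):
RRRRRRR
RRRRRRR
RRRRRRB
KRRRRRR
RRRRRRR
RRRRRRR
RRRRRRR
RRBRRRR

Answer: RRRRRRR
RRRRRRR
RRRRRRB
KRRRRRR
RRRRRRR
RRRRRRR
RRRRRRR
RRBRRRR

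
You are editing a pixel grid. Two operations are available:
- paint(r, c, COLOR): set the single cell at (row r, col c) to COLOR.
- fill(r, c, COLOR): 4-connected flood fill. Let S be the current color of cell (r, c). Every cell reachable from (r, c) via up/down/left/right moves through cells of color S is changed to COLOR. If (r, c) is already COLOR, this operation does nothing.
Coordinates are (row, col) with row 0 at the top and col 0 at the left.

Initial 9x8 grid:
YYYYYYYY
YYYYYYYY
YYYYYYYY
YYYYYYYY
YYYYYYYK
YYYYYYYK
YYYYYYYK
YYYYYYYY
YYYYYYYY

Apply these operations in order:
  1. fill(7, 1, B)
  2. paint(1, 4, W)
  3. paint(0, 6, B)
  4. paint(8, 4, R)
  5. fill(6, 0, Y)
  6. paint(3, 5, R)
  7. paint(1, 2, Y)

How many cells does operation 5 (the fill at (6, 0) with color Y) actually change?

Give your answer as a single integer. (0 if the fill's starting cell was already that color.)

After op 1 fill(7,1,B) [69 cells changed]:
BBBBBBBB
BBBBBBBB
BBBBBBBB
BBBBBBBB
BBBBBBBK
BBBBBBBK
BBBBBBBK
BBBBBBBB
BBBBBBBB
After op 2 paint(1,4,W):
BBBBBBBB
BBBBWBBB
BBBBBBBB
BBBBBBBB
BBBBBBBK
BBBBBBBK
BBBBBBBK
BBBBBBBB
BBBBBBBB
After op 3 paint(0,6,B):
BBBBBBBB
BBBBWBBB
BBBBBBBB
BBBBBBBB
BBBBBBBK
BBBBBBBK
BBBBBBBK
BBBBBBBB
BBBBBBBB
After op 4 paint(8,4,R):
BBBBBBBB
BBBBWBBB
BBBBBBBB
BBBBBBBB
BBBBBBBK
BBBBBBBK
BBBBBBBK
BBBBBBBB
BBBBRBBB
After op 5 fill(6,0,Y) [67 cells changed]:
YYYYYYYY
YYYYWYYY
YYYYYYYY
YYYYYYYY
YYYYYYYK
YYYYYYYK
YYYYYYYK
YYYYYYYY
YYYYRYYY

Answer: 67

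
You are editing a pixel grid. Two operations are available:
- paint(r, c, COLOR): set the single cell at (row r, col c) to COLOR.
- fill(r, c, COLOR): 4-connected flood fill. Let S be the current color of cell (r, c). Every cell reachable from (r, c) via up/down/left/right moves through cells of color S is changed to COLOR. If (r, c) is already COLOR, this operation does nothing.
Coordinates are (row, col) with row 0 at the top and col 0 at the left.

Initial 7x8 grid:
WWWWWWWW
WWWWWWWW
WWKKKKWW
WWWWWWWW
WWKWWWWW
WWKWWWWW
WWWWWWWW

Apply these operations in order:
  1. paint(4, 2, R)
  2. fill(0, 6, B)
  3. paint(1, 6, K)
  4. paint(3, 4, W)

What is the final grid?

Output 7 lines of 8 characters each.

Answer: BBBBBBBB
BBBBBBKB
BBKKKKBB
BBBBWBBB
BBRBBBBB
BBKBBBBB
BBBBBBBB

Derivation:
After op 1 paint(4,2,R):
WWWWWWWW
WWWWWWWW
WWKKKKWW
WWWWWWWW
WWRWWWWW
WWKWWWWW
WWWWWWWW
After op 2 fill(0,6,B) [50 cells changed]:
BBBBBBBB
BBBBBBBB
BBKKKKBB
BBBBBBBB
BBRBBBBB
BBKBBBBB
BBBBBBBB
After op 3 paint(1,6,K):
BBBBBBBB
BBBBBBKB
BBKKKKBB
BBBBBBBB
BBRBBBBB
BBKBBBBB
BBBBBBBB
After op 4 paint(3,4,W):
BBBBBBBB
BBBBBBKB
BBKKKKBB
BBBBWBBB
BBRBBBBB
BBKBBBBB
BBBBBBBB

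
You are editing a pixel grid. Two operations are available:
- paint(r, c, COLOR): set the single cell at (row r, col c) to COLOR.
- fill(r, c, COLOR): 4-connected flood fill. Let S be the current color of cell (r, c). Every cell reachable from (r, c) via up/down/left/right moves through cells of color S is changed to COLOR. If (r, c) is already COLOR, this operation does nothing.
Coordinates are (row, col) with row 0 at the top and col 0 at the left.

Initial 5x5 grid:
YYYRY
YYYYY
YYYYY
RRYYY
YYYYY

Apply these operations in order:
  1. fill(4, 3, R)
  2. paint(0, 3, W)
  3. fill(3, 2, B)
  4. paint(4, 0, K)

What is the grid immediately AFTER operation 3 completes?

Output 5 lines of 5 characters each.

Answer: BBBWB
BBBBB
BBBBB
BBBBB
BBBBB

Derivation:
After op 1 fill(4,3,R) [22 cells changed]:
RRRRR
RRRRR
RRRRR
RRRRR
RRRRR
After op 2 paint(0,3,W):
RRRWR
RRRRR
RRRRR
RRRRR
RRRRR
After op 3 fill(3,2,B) [24 cells changed]:
BBBWB
BBBBB
BBBBB
BBBBB
BBBBB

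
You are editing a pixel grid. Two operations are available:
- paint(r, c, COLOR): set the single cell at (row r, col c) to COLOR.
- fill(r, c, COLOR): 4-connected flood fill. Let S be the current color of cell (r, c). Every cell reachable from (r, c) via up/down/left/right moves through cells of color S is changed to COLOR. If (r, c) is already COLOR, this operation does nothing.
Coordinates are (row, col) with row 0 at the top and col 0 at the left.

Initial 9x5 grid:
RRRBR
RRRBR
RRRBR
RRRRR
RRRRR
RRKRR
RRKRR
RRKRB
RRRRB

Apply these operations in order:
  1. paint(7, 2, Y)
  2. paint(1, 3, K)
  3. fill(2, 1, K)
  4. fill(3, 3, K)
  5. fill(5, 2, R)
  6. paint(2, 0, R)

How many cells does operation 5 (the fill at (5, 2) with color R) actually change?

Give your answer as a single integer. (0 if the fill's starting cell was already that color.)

Answer: 40

Derivation:
After op 1 paint(7,2,Y):
RRRBR
RRRBR
RRRBR
RRRRR
RRRRR
RRKRR
RRKRR
RRYRB
RRRRB
After op 2 paint(1,3,K):
RRRBR
RRRKR
RRRBR
RRRRR
RRRRR
RRKRR
RRKRR
RRYRB
RRRRB
After op 3 fill(2,1,K) [37 cells changed]:
KKKBK
KKKKK
KKKBK
KKKKK
KKKKK
KKKKK
KKKKK
KKYKB
KKKKB
After op 4 fill(3,3,K) [0 cells changed]:
KKKBK
KKKKK
KKKBK
KKKKK
KKKKK
KKKKK
KKKKK
KKYKB
KKKKB
After op 5 fill(5,2,R) [40 cells changed]:
RRRBR
RRRRR
RRRBR
RRRRR
RRRRR
RRRRR
RRRRR
RRYRB
RRRRB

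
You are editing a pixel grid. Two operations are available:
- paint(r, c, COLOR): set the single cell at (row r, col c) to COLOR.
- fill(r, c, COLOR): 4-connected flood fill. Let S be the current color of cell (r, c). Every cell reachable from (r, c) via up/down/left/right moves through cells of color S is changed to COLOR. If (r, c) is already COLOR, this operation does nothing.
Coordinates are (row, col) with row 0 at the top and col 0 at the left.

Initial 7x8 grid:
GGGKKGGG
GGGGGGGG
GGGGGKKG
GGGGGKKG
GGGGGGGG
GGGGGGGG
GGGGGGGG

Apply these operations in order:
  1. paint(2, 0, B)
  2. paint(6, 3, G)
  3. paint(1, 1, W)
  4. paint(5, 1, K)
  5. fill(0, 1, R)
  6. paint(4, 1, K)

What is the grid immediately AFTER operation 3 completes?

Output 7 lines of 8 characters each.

Answer: GGGKKGGG
GWGGGGGG
BGGGGKKG
GGGGGKKG
GGGGGGGG
GGGGGGGG
GGGGGGGG

Derivation:
After op 1 paint(2,0,B):
GGGKKGGG
GGGGGGGG
BGGGGKKG
GGGGGKKG
GGGGGGGG
GGGGGGGG
GGGGGGGG
After op 2 paint(6,3,G):
GGGKKGGG
GGGGGGGG
BGGGGKKG
GGGGGKKG
GGGGGGGG
GGGGGGGG
GGGGGGGG
After op 3 paint(1,1,W):
GGGKKGGG
GWGGGGGG
BGGGGKKG
GGGGGKKG
GGGGGGGG
GGGGGGGG
GGGGGGGG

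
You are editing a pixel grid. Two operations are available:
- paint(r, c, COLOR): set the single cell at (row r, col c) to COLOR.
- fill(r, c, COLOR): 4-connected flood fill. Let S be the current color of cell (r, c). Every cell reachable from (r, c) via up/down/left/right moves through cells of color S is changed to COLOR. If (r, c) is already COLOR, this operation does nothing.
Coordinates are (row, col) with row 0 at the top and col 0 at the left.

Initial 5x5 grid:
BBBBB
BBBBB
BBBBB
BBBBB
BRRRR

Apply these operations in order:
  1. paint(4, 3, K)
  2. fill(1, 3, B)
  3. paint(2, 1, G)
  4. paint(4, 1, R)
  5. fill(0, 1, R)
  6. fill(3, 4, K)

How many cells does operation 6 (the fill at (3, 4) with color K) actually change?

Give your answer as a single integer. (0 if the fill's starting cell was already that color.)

Answer: 23

Derivation:
After op 1 paint(4,3,K):
BBBBB
BBBBB
BBBBB
BBBBB
BRRKR
After op 2 fill(1,3,B) [0 cells changed]:
BBBBB
BBBBB
BBBBB
BBBBB
BRRKR
After op 3 paint(2,1,G):
BBBBB
BBBBB
BGBBB
BBBBB
BRRKR
After op 4 paint(4,1,R):
BBBBB
BBBBB
BGBBB
BBBBB
BRRKR
After op 5 fill(0,1,R) [20 cells changed]:
RRRRR
RRRRR
RGRRR
RRRRR
RRRKR
After op 6 fill(3,4,K) [23 cells changed]:
KKKKK
KKKKK
KGKKK
KKKKK
KKKKK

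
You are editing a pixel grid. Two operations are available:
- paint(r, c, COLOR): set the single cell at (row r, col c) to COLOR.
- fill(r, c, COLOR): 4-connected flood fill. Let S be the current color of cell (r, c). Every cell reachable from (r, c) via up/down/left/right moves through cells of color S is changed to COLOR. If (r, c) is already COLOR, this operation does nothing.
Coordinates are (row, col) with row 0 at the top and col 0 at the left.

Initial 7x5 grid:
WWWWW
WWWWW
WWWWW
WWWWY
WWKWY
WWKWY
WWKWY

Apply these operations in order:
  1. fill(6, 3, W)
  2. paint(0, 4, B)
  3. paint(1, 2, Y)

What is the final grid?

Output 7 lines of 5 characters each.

After op 1 fill(6,3,W) [0 cells changed]:
WWWWW
WWWWW
WWWWW
WWWWY
WWKWY
WWKWY
WWKWY
After op 2 paint(0,4,B):
WWWWB
WWWWW
WWWWW
WWWWY
WWKWY
WWKWY
WWKWY
After op 3 paint(1,2,Y):
WWWWB
WWYWW
WWWWW
WWWWY
WWKWY
WWKWY
WWKWY

Answer: WWWWB
WWYWW
WWWWW
WWWWY
WWKWY
WWKWY
WWKWY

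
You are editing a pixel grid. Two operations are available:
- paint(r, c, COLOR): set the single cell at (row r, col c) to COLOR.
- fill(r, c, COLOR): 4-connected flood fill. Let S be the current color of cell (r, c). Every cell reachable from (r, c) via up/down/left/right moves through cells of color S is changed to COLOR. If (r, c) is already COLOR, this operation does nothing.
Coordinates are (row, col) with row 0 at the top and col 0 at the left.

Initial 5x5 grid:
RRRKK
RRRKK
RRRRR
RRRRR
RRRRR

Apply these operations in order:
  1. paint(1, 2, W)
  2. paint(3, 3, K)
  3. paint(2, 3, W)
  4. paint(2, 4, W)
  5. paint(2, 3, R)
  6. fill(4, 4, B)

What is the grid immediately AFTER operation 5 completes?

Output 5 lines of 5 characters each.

After op 1 paint(1,2,W):
RRRKK
RRWKK
RRRRR
RRRRR
RRRRR
After op 2 paint(3,3,K):
RRRKK
RRWKK
RRRRR
RRRKR
RRRRR
After op 3 paint(2,3,W):
RRRKK
RRWKK
RRRWR
RRRKR
RRRRR
After op 4 paint(2,4,W):
RRRKK
RRWKK
RRRWW
RRRKR
RRRRR
After op 5 paint(2,3,R):
RRRKK
RRWKK
RRRRW
RRRKR
RRRRR

Answer: RRRKK
RRWKK
RRRRW
RRRKR
RRRRR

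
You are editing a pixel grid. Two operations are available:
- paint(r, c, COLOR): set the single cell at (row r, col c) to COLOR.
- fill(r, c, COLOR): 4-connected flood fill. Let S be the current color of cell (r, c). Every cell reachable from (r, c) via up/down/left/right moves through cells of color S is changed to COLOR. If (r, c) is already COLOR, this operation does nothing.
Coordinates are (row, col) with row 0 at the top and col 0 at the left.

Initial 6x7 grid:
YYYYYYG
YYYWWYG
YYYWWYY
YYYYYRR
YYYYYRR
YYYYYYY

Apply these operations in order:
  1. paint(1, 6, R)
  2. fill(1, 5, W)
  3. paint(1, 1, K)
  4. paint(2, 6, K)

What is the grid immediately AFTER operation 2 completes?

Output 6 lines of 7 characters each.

After op 1 paint(1,6,R):
YYYYYYG
YYYWWYR
YYYWWYY
YYYYYRR
YYYYYRR
YYYYYYY
After op 2 fill(1,5,W) [32 cells changed]:
WWWWWWG
WWWWWWR
WWWWWWW
WWWWWRR
WWWWWRR
WWWWWWW

Answer: WWWWWWG
WWWWWWR
WWWWWWW
WWWWWRR
WWWWWRR
WWWWWWW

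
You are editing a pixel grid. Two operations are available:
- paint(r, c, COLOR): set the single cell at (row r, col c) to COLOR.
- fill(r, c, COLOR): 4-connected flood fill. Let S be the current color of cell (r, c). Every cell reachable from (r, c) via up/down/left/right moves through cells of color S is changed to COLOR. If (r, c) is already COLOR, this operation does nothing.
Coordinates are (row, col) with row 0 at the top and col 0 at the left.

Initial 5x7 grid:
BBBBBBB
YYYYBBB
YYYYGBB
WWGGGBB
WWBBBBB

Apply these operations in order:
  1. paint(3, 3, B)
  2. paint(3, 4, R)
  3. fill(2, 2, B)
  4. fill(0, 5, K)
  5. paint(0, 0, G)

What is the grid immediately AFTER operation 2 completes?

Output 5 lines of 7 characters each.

After op 1 paint(3,3,B):
BBBBBBB
YYYYBBB
YYYYGBB
WWGBGBB
WWBBBBB
After op 2 paint(3,4,R):
BBBBBBB
YYYYBBB
YYYYGBB
WWGBRBB
WWBBBBB

Answer: BBBBBBB
YYYYBBB
YYYYGBB
WWGBRBB
WWBBBBB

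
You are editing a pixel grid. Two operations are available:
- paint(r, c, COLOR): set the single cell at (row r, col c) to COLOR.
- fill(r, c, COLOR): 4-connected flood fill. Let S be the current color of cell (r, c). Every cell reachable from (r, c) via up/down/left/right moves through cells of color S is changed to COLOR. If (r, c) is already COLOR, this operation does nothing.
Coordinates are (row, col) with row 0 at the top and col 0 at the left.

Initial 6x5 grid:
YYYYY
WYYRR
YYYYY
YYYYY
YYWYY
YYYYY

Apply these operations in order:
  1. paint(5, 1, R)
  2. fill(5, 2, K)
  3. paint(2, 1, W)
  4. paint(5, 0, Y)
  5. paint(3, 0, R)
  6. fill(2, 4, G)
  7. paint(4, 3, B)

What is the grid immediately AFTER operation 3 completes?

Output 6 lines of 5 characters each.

Answer: KKKKK
WKKRR
KWKKK
KKKKK
KKWKK
KRKKK

Derivation:
After op 1 paint(5,1,R):
YYYYY
WYYRR
YYYYY
YYYYY
YYWYY
YRYYY
After op 2 fill(5,2,K) [25 cells changed]:
KKKKK
WKKRR
KKKKK
KKKKK
KKWKK
KRKKK
After op 3 paint(2,1,W):
KKKKK
WKKRR
KWKKK
KKKKK
KKWKK
KRKKK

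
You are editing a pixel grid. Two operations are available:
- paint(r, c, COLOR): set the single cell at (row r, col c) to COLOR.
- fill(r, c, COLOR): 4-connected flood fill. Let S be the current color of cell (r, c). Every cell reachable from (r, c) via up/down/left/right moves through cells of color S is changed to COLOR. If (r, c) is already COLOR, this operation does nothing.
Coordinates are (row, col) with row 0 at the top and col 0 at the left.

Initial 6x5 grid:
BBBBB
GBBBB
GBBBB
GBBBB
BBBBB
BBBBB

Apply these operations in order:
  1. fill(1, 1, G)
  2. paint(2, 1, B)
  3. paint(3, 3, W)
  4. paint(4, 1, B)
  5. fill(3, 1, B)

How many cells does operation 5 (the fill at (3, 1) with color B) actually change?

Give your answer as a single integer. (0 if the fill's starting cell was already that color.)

Answer: 27

Derivation:
After op 1 fill(1,1,G) [27 cells changed]:
GGGGG
GGGGG
GGGGG
GGGGG
GGGGG
GGGGG
After op 2 paint(2,1,B):
GGGGG
GGGGG
GBGGG
GGGGG
GGGGG
GGGGG
After op 3 paint(3,3,W):
GGGGG
GGGGG
GBGGG
GGGWG
GGGGG
GGGGG
After op 4 paint(4,1,B):
GGGGG
GGGGG
GBGGG
GGGWG
GBGGG
GGGGG
After op 5 fill(3,1,B) [27 cells changed]:
BBBBB
BBBBB
BBBBB
BBBWB
BBBBB
BBBBB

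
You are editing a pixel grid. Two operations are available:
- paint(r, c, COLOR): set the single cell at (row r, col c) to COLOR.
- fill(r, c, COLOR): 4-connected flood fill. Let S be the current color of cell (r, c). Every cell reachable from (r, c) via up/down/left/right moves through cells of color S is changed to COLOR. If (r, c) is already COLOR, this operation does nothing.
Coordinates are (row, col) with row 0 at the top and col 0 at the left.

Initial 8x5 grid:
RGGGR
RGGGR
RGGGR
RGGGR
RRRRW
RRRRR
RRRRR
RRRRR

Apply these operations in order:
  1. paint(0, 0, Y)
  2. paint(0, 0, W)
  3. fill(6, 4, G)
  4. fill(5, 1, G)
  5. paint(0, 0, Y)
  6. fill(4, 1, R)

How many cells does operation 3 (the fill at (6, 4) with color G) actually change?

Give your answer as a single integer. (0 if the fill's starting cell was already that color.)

After op 1 paint(0,0,Y):
YGGGR
RGGGR
RGGGR
RGGGR
RRRRW
RRRRR
RRRRR
RRRRR
After op 2 paint(0,0,W):
WGGGR
RGGGR
RGGGR
RGGGR
RRRRW
RRRRR
RRRRR
RRRRR
After op 3 fill(6,4,G) [22 cells changed]:
WGGGR
GGGGR
GGGGR
GGGGR
GGGGW
GGGGG
GGGGG
GGGGG

Answer: 22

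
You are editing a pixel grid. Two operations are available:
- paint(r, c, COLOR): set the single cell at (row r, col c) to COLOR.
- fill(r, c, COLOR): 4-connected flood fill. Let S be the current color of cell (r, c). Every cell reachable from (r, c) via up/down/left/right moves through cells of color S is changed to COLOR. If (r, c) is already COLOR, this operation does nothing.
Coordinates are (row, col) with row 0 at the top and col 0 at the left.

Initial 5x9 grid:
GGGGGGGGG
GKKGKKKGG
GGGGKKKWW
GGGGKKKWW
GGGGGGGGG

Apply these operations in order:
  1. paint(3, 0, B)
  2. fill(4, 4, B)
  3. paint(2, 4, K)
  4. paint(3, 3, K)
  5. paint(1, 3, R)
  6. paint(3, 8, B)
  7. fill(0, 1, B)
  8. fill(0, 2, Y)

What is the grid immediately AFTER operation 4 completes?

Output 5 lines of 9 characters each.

Answer: BBBBBBBBB
BKKBKKKBB
BBBBKKKWW
BBBKKKKWW
BBBBBBBBB

Derivation:
After op 1 paint(3,0,B):
GGGGGGGGG
GKKGKKKGG
GGGGKKKWW
BGGGKKKWW
GGGGGGGGG
After op 2 fill(4,4,B) [29 cells changed]:
BBBBBBBBB
BKKBKKKBB
BBBBKKKWW
BBBBKKKWW
BBBBBBBBB
After op 3 paint(2,4,K):
BBBBBBBBB
BKKBKKKBB
BBBBKKKWW
BBBBKKKWW
BBBBBBBBB
After op 4 paint(3,3,K):
BBBBBBBBB
BKKBKKKBB
BBBBKKKWW
BBBKKKKWW
BBBBBBBBB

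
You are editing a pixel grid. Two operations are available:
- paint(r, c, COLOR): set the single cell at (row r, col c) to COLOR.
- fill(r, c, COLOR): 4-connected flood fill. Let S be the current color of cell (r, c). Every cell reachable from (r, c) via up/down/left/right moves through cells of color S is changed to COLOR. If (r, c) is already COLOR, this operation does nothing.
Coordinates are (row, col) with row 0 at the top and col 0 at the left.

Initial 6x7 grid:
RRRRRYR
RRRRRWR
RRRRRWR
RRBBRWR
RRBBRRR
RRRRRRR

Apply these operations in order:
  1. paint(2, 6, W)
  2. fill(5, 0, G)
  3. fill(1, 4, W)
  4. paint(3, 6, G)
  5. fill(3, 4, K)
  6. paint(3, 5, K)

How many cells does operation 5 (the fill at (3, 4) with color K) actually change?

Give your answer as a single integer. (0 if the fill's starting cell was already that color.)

After op 1 paint(2,6,W):
RRRRRYR
RRRRRWR
RRRRRWW
RRBBRWR
RRBBRRR
RRRRRRR
After op 2 fill(5,0,G) [31 cells changed]:
GGGGGYR
GGGGGWR
GGGGGWW
GGBBGWG
GGBBGGG
GGGGGGG
After op 3 fill(1,4,W) [31 cells changed]:
WWWWWYR
WWWWWWR
WWWWWWW
WWBBWWW
WWBBWWW
WWWWWWW
After op 4 paint(3,6,G):
WWWWWYR
WWWWWWR
WWWWWWW
WWBBWWG
WWBBWWW
WWWWWWW
After op 5 fill(3,4,K) [34 cells changed]:
KKKKKYR
KKKKKKR
KKKKKKK
KKBBKKG
KKBBKKK
KKKKKKK

Answer: 34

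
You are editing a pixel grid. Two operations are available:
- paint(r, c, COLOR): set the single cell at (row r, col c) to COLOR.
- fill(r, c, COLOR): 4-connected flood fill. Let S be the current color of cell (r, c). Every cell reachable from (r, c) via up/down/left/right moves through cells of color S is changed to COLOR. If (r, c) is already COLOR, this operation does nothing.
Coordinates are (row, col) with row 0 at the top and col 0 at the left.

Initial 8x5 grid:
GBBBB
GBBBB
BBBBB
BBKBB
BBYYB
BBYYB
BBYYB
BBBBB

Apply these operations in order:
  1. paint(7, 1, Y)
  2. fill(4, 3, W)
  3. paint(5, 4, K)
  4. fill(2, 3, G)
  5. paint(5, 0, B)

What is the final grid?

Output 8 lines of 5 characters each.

After op 1 paint(7,1,Y):
GBBBB
GBBBB
BBBBB
BBKBB
BBYYB
BBYYB
BBYYB
BYBBB
After op 2 fill(4,3,W) [6 cells changed]:
GBBBB
GBBBB
BBBBB
BBKBB
BBWWB
BBWWB
BBWWB
BYBBB
After op 3 paint(5,4,K):
GBBBB
GBBBB
BBBBB
BBKBB
BBWWB
BBWWK
BBWWB
BYBBB
After op 4 fill(2,3,G) [25 cells changed]:
GGGGG
GGGGG
GGGGG
GGKGG
GGWWG
GGWWK
GGWWB
GYBBB
After op 5 paint(5,0,B):
GGGGG
GGGGG
GGGGG
GGKGG
GGWWG
BGWWK
GGWWB
GYBBB

Answer: GGGGG
GGGGG
GGGGG
GGKGG
GGWWG
BGWWK
GGWWB
GYBBB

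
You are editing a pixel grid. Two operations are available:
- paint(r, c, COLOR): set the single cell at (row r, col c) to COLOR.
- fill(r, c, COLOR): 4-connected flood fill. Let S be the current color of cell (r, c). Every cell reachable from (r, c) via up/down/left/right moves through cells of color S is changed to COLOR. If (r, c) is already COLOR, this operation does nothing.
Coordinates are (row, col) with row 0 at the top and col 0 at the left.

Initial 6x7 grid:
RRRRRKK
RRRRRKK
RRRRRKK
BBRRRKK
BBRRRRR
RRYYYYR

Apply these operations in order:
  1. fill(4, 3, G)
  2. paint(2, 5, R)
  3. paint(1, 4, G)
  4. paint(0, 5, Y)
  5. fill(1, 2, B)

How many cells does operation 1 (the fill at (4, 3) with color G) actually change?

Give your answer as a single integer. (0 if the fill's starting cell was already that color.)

Answer: 24

Derivation:
After op 1 fill(4,3,G) [24 cells changed]:
GGGGGKK
GGGGGKK
GGGGGKK
BBGGGKK
BBGGGGG
RRYYYYG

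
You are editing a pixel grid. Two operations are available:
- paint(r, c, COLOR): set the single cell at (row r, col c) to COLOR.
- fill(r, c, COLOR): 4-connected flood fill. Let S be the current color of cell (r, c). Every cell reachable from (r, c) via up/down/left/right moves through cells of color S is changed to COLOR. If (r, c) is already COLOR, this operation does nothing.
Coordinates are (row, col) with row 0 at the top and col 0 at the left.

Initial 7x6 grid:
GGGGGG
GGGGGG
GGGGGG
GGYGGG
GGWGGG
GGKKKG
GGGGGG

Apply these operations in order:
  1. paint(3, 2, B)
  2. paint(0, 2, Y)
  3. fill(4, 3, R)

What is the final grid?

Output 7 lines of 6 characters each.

After op 1 paint(3,2,B):
GGGGGG
GGGGGG
GGGGGG
GGBGGG
GGWGGG
GGKKKG
GGGGGG
After op 2 paint(0,2,Y):
GGYGGG
GGGGGG
GGGGGG
GGBGGG
GGWGGG
GGKKKG
GGGGGG
After op 3 fill(4,3,R) [36 cells changed]:
RRYRRR
RRRRRR
RRRRRR
RRBRRR
RRWRRR
RRKKKR
RRRRRR

Answer: RRYRRR
RRRRRR
RRRRRR
RRBRRR
RRWRRR
RRKKKR
RRRRRR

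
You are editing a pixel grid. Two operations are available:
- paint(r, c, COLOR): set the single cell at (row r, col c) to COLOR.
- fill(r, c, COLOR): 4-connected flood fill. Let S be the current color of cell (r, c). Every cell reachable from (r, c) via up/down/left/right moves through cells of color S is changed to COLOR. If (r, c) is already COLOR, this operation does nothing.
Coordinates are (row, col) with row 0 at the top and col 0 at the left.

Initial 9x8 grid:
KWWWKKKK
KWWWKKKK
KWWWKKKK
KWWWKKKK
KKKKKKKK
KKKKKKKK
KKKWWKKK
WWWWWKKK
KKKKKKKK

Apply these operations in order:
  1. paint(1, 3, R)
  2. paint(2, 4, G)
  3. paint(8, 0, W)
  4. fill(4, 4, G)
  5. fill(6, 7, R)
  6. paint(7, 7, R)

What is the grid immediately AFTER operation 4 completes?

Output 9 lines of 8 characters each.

Answer: GWWWGGGG
GWWRGGGG
GWWWGGGG
GWWWGGGG
GGGGGGGG
GGGGGGGG
GGGWWGGG
WWWWWGGG
WGGGGGGG

Derivation:
After op 1 paint(1,3,R):
KWWWKKKK
KWWRKKKK
KWWWKKKK
KWWWKKKK
KKKKKKKK
KKKKKKKK
KKKWWKKK
WWWWWKKK
KKKKKKKK
After op 2 paint(2,4,G):
KWWWKKKK
KWWRKKKK
KWWWGKKK
KWWWKKKK
KKKKKKKK
KKKKKKKK
KKKWWKKK
WWWWWKKK
KKKKKKKK
After op 3 paint(8,0,W):
KWWWKKKK
KWWRKKKK
KWWWGKKK
KWWWKKKK
KKKKKKKK
KKKKKKKK
KKKWWKKK
WWWWWKKK
WKKKKKKK
After op 4 fill(4,4,G) [51 cells changed]:
GWWWGGGG
GWWRGGGG
GWWWGGGG
GWWWGGGG
GGGGGGGG
GGGGGGGG
GGGWWGGG
WWWWWGGG
WGGGGGGG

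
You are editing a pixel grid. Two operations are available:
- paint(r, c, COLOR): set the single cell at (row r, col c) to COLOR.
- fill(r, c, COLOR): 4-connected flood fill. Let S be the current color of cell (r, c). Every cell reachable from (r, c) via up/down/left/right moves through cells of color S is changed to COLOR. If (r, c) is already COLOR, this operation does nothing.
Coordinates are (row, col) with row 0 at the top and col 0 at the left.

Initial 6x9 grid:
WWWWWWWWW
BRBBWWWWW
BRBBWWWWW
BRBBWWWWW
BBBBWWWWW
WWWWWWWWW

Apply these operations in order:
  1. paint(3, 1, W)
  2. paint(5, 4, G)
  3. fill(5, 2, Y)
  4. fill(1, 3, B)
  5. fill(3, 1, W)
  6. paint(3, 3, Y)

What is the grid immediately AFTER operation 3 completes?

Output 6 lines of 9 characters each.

Answer: WWWWWWWWW
BRBBWWWWW
BRBBWWWWW
BWBBWWWWW
BBBBWWWWW
YYYYGWWWW

Derivation:
After op 1 paint(3,1,W):
WWWWWWWWW
BRBBWWWWW
BRBBWWWWW
BWBBWWWWW
BBBBWWWWW
WWWWWWWWW
After op 2 paint(5,4,G):
WWWWWWWWW
BRBBWWWWW
BRBBWWWWW
BWBBWWWWW
BBBBWWWWW
WWWWGWWWW
After op 3 fill(5,2,Y) [4 cells changed]:
WWWWWWWWW
BRBBWWWWW
BRBBWWWWW
BWBBWWWWW
BBBBWWWWW
YYYYGWWWW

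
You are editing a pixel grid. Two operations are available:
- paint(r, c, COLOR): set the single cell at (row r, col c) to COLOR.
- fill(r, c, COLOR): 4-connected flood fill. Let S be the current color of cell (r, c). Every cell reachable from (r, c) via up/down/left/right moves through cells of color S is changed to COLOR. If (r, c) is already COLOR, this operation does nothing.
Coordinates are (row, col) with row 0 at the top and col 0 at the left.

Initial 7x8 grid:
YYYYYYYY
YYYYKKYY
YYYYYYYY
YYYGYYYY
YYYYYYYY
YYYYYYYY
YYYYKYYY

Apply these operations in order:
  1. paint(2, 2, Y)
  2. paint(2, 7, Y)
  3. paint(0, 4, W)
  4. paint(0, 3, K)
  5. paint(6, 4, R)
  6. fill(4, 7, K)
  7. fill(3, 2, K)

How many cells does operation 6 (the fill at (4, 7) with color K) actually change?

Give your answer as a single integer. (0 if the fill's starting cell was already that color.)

After op 1 paint(2,2,Y):
YYYYYYYY
YYYYKKYY
YYYYYYYY
YYYGYYYY
YYYYYYYY
YYYYYYYY
YYYYKYYY
After op 2 paint(2,7,Y):
YYYYYYYY
YYYYKKYY
YYYYYYYY
YYYGYYYY
YYYYYYYY
YYYYYYYY
YYYYKYYY
After op 3 paint(0,4,W):
YYYYWYYY
YYYYKKYY
YYYYYYYY
YYYGYYYY
YYYYYYYY
YYYYYYYY
YYYYKYYY
After op 4 paint(0,3,K):
YYYKWYYY
YYYYKKYY
YYYYYYYY
YYYGYYYY
YYYYYYYY
YYYYYYYY
YYYYKYYY
After op 5 paint(6,4,R):
YYYKWYYY
YYYYKKYY
YYYYYYYY
YYYGYYYY
YYYYYYYY
YYYYYYYY
YYYYRYYY
After op 6 fill(4,7,K) [50 cells changed]:
KKKKWKKK
KKKKKKKK
KKKKKKKK
KKKGKKKK
KKKKKKKK
KKKKKKKK
KKKKRKKK

Answer: 50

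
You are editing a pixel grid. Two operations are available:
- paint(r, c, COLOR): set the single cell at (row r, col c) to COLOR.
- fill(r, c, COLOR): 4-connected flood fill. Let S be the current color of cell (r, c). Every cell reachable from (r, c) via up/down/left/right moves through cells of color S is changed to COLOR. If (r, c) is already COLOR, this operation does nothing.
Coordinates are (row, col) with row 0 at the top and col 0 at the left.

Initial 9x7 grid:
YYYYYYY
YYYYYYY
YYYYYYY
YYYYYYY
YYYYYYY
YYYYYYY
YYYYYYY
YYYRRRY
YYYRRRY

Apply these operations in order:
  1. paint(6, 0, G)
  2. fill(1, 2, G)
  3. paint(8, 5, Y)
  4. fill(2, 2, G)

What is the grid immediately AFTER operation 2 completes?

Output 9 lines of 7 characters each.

After op 1 paint(6,0,G):
YYYYYYY
YYYYYYY
YYYYYYY
YYYYYYY
YYYYYYY
YYYYYYY
GYYYYYY
YYYRRRY
YYYRRRY
After op 2 fill(1,2,G) [56 cells changed]:
GGGGGGG
GGGGGGG
GGGGGGG
GGGGGGG
GGGGGGG
GGGGGGG
GGGGGGG
GGGRRRG
GGGRRRG

Answer: GGGGGGG
GGGGGGG
GGGGGGG
GGGGGGG
GGGGGGG
GGGGGGG
GGGGGGG
GGGRRRG
GGGRRRG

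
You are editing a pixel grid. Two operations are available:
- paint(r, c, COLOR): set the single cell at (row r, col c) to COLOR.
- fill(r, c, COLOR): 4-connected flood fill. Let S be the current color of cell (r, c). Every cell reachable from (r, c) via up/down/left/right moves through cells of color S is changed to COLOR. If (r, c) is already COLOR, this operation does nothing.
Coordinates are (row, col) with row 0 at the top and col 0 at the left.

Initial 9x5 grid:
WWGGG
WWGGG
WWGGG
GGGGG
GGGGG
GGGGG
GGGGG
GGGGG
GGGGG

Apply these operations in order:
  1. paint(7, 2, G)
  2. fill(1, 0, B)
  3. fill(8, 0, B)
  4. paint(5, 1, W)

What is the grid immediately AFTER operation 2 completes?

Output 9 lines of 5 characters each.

Answer: BBGGG
BBGGG
BBGGG
GGGGG
GGGGG
GGGGG
GGGGG
GGGGG
GGGGG

Derivation:
After op 1 paint(7,2,G):
WWGGG
WWGGG
WWGGG
GGGGG
GGGGG
GGGGG
GGGGG
GGGGG
GGGGG
After op 2 fill(1,0,B) [6 cells changed]:
BBGGG
BBGGG
BBGGG
GGGGG
GGGGG
GGGGG
GGGGG
GGGGG
GGGGG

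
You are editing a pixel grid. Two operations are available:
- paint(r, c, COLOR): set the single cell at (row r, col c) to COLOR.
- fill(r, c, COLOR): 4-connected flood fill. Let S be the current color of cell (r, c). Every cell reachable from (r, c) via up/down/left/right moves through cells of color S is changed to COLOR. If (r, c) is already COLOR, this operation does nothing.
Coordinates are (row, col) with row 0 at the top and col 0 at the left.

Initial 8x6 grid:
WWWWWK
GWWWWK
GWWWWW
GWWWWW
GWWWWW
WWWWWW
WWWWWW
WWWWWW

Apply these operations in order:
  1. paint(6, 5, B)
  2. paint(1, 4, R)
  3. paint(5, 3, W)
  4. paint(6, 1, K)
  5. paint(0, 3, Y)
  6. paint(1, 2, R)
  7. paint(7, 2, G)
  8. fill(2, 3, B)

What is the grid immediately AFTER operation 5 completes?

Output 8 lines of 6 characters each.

Answer: WWWYWK
GWWWRK
GWWWWW
GWWWWW
GWWWWW
WWWWWW
WKWWWB
WWWWWW

Derivation:
After op 1 paint(6,5,B):
WWWWWK
GWWWWK
GWWWWW
GWWWWW
GWWWWW
WWWWWW
WWWWWB
WWWWWW
After op 2 paint(1,4,R):
WWWWWK
GWWWRK
GWWWWW
GWWWWW
GWWWWW
WWWWWW
WWWWWB
WWWWWW
After op 3 paint(5,3,W):
WWWWWK
GWWWRK
GWWWWW
GWWWWW
GWWWWW
WWWWWW
WWWWWB
WWWWWW
After op 4 paint(6,1,K):
WWWWWK
GWWWRK
GWWWWW
GWWWWW
GWWWWW
WWWWWW
WKWWWB
WWWWWW
After op 5 paint(0,3,Y):
WWWYWK
GWWWRK
GWWWWW
GWWWWW
GWWWWW
WWWWWW
WKWWWB
WWWWWW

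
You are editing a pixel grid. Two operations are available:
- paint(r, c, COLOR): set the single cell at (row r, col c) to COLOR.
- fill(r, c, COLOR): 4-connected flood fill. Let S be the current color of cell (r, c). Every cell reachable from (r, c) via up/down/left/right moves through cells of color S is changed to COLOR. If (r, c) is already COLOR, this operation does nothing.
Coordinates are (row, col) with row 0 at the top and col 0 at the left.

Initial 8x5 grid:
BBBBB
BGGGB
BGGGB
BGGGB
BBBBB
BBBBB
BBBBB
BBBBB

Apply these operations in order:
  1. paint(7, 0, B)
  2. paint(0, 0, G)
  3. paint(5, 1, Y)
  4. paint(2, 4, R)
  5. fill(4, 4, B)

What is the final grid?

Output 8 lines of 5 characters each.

After op 1 paint(7,0,B):
BBBBB
BGGGB
BGGGB
BGGGB
BBBBB
BBBBB
BBBBB
BBBBB
After op 2 paint(0,0,G):
GBBBB
BGGGB
BGGGB
BGGGB
BBBBB
BBBBB
BBBBB
BBBBB
After op 3 paint(5,1,Y):
GBBBB
BGGGB
BGGGB
BGGGB
BBBBB
BYBBB
BBBBB
BBBBB
After op 4 paint(2,4,R):
GBBBB
BGGGB
BGGGR
BGGGB
BBBBB
BYBBB
BBBBB
BBBBB
After op 5 fill(4,4,B) [0 cells changed]:
GBBBB
BGGGB
BGGGR
BGGGB
BBBBB
BYBBB
BBBBB
BBBBB

Answer: GBBBB
BGGGB
BGGGR
BGGGB
BBBBB
BYBBB
BBBBB
BBBBB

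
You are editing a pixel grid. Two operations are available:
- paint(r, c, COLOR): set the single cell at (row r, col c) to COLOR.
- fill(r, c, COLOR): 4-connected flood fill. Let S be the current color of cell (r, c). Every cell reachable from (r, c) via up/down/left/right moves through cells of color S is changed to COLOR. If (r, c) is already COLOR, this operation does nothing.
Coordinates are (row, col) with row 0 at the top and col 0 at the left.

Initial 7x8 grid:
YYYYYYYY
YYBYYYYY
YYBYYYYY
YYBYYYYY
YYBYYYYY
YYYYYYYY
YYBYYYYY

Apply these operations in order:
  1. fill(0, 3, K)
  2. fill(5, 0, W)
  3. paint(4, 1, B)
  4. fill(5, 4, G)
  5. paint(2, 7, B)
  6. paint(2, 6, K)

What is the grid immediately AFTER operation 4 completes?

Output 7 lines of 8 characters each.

After op 1 fill(0,3,K) [51 cells changed]:
KKKKKKKK
KKBKKKKK
KKBKKKKK
KKBKKKKK
KKBKKKKK
KKKKKKKK
KKBKKKKK
After op 2 fill(5,0,W) [51 cells changed]:
WWWWWWWW
WWBWWWWW
WWBWWWWW
WWBWWWWW
WWBWWWWW
WWWWWWWW
WWBWWWWW
After op 3 paint(4,1,B):
WWWWWWWW
WWBWWWWW
WWBWWWWW
WWBWWWWW
WBBWWWWW
WWWWWWWW
WWBWWWWW
After op 4 fill(5,4,G) [50 cells changed]:
GGGGGGGG
GGBGGGGG
GGBGGGGG
GGBGGGGG
GBBGGGGG
GGGGGGGG
GGBGGGGG

Answer: GGGGGGGG
GGBGGGGG
GGBGGGGG
GGBGGGGG
GBBGGGGG
GGGGGGGG
GGBGGGGG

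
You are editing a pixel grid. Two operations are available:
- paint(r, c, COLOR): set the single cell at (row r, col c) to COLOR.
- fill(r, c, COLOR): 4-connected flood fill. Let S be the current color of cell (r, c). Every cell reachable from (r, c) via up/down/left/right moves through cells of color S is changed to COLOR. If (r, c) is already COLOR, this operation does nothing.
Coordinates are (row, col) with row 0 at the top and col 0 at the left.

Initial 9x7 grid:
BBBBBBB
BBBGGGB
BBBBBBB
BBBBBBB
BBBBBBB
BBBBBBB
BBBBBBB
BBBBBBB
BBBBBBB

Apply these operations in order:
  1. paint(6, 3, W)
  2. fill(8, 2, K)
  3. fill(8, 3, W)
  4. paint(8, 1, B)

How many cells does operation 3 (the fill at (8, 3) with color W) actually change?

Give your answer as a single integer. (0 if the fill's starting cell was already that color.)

After op 1 paint(6,3,W):
BBBBBBB
BBBGGGB
BBBBBBB
BBBBBBB
BBBBBBB
BBBBBBB
BBBWBBB
BBBBBBB
BBBBBBB
After op 2 fill(8,2,K) [59 cells changed]:
KKKKKKK
KKKGGGK
KKKKKKK
KKKKKKK
KKKKKKK
KKKKKKK
KKKWKKK
KKKKKKK
KKKKKKK
After op 3 fill(8,3,W) [59 cells changed]:
WWWWWWW
WWWGGGW
WWWWWWW
WWWWWWW
WWWWWWW
WWWWWWW
WWWWWWW
WWWWWWW
WWWWWWW

Answer: 59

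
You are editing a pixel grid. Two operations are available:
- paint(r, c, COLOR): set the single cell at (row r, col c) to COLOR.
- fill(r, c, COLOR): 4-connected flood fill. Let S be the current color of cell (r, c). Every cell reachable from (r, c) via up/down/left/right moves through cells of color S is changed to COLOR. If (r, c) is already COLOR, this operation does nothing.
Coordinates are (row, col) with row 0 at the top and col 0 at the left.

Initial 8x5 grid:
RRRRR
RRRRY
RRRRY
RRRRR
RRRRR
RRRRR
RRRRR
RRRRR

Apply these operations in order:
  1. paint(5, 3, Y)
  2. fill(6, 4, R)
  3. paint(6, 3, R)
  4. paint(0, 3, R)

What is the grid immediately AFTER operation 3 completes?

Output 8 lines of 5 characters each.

Answer: RRRRR
RRRRY
RRRRY
RRRRR
RRRRR
RRRYR
RRRRR
RRRRR

Derivation:
After op 1 paint(5,3,Y):
RRRRR
RRRRY
RRRRY
RRRRR
RRRRR
RRRYR
RRRRR
RRRRR
After op 2 fill(6,4,R) [0 cells changed]:
RRRRR
RRRRY
RRRRY
RRRRR
RRRRR
RRRYR
RRRRR
RRRRR
After op 3 paint(6,3,R):
RRRRR
RRRRY
RRRRY
RRRRR
RRRRR
RRRYR
RRRRR
RRRRR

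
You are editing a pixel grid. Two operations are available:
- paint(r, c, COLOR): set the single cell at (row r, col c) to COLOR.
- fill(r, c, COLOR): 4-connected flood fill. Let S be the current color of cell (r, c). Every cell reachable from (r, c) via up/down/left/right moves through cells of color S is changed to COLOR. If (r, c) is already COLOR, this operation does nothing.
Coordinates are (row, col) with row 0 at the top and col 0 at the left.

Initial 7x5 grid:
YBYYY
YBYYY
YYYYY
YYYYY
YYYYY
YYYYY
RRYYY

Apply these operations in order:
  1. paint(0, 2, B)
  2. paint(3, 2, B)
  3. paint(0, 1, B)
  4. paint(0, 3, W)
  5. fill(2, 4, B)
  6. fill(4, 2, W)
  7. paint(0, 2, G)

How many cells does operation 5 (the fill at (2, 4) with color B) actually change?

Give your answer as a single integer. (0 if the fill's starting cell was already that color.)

After op 1 paint(0,2,B):
YBBYY
YBYYY
YYYYY
YYYYY
YYYYY
YYYYY
RRYYY
After op 2 paint(3,2,B):
YBBYY
YBYYY
YYYYY
YYBYY
YYYYY
YYYYY
RRYYY
After op 3 paint(0,1,B):
YBBYY
YBYYY
YYYYY
YYBYY
YYYYY
YYYYY
RRYYY
After op 4 paint(0,3,W):
YBBWY
YBYYY
YYYYY
YYBYY
YYYYY
YYYYY
RRYYY
After op 5 fill(2,4,B) [28 cells changed]:
BBBWB
BBBBB
BBBBB
BBBBB
BBBBB
BBBBB
RRBBB

Answer: 28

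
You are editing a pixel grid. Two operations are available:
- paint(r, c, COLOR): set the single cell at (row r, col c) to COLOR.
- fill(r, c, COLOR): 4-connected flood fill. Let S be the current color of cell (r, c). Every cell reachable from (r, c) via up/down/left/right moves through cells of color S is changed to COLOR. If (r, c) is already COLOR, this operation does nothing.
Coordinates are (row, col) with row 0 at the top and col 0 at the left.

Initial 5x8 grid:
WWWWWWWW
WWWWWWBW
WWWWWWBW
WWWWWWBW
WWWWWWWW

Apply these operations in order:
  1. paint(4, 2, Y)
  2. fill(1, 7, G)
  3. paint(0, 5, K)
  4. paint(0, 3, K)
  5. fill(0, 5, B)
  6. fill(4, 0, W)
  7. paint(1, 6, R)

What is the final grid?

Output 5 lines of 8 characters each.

Answer: WWWKWBWW
WWWWWWRW
WWWWWWBW
WWWWWWBW
WWYWWWWW

Derivation:
After op 1 paint(4,2,Y):
WWWWWWWW
WWWWWWBW
WWWWWWBW
WWWWWWBW
WWYWWWWW
After op 2 fill(1,7,G) [36 cells changed]:
GGGGGGGG
GGGGGGBG
GGGGGGBG
GGGGGGBG
GGYGGGGG
After op 3 paint(0,5,K):
GGGGGKGG
GGGGGGBG
GGGGGGBG
GGGGGGBG
GGYGGGGG
After op 4 paint(0,3,K):
GGGKGKGG
GGGGGGBG
GGGGGGBG
GGGGGGBG
GGYGGGGG
After op 5 fill(0,5,B) [1 cells changed]:
GGGKGBGG
GGGGGGBG
GGGGGGBG
GGGGGGBG
GGYGGGGG
After op 6 fill(4,0,W) [34 cells changed]:
WWWKWBWW
WWWWWWBW
WWWWWWBW
WWWWWWBW
WWYWWWWW
After op 7 paint(1,6,R):
WWWKWBWW
WWWWWWRW
WWWWWWBW
WWWWWWBW
WWYWWWWW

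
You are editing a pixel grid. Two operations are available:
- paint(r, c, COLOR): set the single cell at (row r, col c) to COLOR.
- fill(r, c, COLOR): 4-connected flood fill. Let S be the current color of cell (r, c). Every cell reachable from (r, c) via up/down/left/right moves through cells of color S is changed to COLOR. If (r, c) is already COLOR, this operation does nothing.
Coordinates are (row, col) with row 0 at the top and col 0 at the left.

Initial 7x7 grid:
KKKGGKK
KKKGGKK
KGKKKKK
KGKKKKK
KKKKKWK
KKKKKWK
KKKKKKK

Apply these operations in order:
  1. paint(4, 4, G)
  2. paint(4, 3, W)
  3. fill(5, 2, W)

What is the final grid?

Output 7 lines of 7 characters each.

Answer: WWWGGWW
WWWGGWW
WGWWWWW
WGWWWWW
WWWWGWW
WWWWWWW
WWWWWWW

Derivation:
After op 1 paint(4,4,G):
KKKGGKK
KKKGGKK
KGKKKKK
KGKKKKK
KKKKGWK
KKKKKWK
KKKKKKK
After op 2 paint(4,3,W):
KKKGGKK
KKKGGKK
KGKKKKK
KGKKKKK
KKKWGWK
KKKKKWK
KKKKKKK
After op 3 fill(5,2,W) [39 cells changed]:
WWWGGWW
WWWGGWW
WGWWWWW
WGWWWWW
WWWWGWW
WWWWWWW
WWWWWWW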